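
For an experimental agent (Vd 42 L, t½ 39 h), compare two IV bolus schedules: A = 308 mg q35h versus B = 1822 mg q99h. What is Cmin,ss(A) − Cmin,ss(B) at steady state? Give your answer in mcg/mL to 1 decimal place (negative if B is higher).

-0.5 mcg/mL

Regimen A: f = (1/2)^(35/39) ≈ 0.5368; Cmin,ss = (308/42)·f/(1−f) ≈ 8.499 mcg/mL.
Regimen B: f = (1/2)^(99/39) ≈ 0.1721; Cmin,ss = (1822/42)·f/(1−f) ≈ 9.018 mcg/mL.
Difference ≈ 8.499 − 9.018 ≈ -0.519 mcg/mL.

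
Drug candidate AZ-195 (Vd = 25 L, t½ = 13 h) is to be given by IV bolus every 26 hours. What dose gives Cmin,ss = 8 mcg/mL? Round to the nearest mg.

τ/t½ = 26/13 ≈ 2, so f = (1/2)^(26/13) ≈ 0.250000.
Cmin,ss = (D/Vd)·f/(1−f), so D = Cmin,ss·Vd·(1−f)/f.
D = 8 × 25 × (1−f)/f ≈ 8 × 25 × 3.00000 ≈ 600.00 mg.

600 mg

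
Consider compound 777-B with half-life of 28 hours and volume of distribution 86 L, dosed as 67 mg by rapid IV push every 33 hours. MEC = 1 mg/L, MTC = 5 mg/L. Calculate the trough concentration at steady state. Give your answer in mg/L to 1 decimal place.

Over one 33-h interval, 33/28 ≈ 1.1786 half-lives elapse, leaving f ≈ 0.4418 of each dose.
Accumulation ratio R = 1/(1 − f) ≈ 1/0.5582 ≈ 1.7915.
Single-dose peak C₀ = D/Vd = 67/86 ≈ 0.779 mg/L.
Cmax,ss = C₀/(1 − f) ≈ 0.779/0.5582 ≈ 1.396 mg/L.
One interval later, Cmin,ss = Cmax,ss·e^(−kτ) ≈ 1.396 × 0.4418 ≈ 0.617 mg/L.
Trough 0.6 mg/L vs MEC 1 mg/L: subtherapeutic.

0.6 mg/L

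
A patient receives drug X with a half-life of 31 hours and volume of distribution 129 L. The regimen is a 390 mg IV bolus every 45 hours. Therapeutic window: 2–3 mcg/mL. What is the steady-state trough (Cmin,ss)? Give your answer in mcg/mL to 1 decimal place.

1.7 mcg/mL

Over one 45-h interval, 45/31 ≈ 1.4516 half-lives elapse, leaving f ≈ 0.3656 of each dose.
Single-dose peak C₀ = D/Vd = 390/129 ≈ 3.023 mcg/mL.
Steady-state trough Cmin,ss = C₀·f/(1−f) ≈ 3.023 × 0.3656/0.6344 ≈ 1.742 mcg/mL.
Trough 1.7 mcg/mL vs MEC 2 mcg/mL: subtherapeutic.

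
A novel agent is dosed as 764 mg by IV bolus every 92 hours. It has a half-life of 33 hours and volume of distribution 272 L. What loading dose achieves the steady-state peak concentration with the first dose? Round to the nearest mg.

f = (1/2)^(92/33) ≈ 0.144799; accumulation ratio R = 1/(1−f) ≈ 1.16932.
Loading dose to hit Cmax,ss on first dose: D_load = D_maint·R ≈ 764 × 1.16932 ≈ 893.36 mg.

893 mg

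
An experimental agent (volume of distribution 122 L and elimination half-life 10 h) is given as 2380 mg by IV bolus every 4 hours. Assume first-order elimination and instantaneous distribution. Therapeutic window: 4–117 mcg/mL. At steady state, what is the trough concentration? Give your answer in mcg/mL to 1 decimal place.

k = ln2/t½ = ln2/10 ≈ 0.069315 h⁻¹; fraction remaining f = e^(−kτ) = e^(−0.069315×4) ≈ 0.7579.
Accumulation ratio R = 1/(1 − f) ≈ 1/0.2421 ≈ 4.1305.
Each bolus raises the concentration by D/Vd = 2380/122 ≈ 19.508 mcg/mL.
Steady-state peak Cmax,ss = C₀·R ≈ 19.508 × 4.1305 ≈ 80.578 mcg/mL.
Steady-state trough Cmin,ss = Cmax,ss·f ≈ 80.578 × 0.7579 ≈ 61.070 mcg/mL.
Trough 61.1 mcg/mL vs MEC 4 mcg/mL: adequate.

61.1 mcg/mL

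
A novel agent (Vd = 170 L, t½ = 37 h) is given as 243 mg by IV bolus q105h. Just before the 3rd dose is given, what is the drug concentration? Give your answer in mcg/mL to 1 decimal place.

f = (1/2)^(τ/t½) = (1/2)^(105/37) ≈ 0.1399.
C₀ = D/Vd = 243/170 ≈ 1.429 mcg/mL.
Before the 3rd dose, 2 doses have been given. Superposition: Cmin = C₀·(f + f²).
≈ 1.429 × (0.1399 + 0.0196) ≈ 1.429 × 0.1595 ≈ 0.228 mcg/mL.

0.2 mcg/mL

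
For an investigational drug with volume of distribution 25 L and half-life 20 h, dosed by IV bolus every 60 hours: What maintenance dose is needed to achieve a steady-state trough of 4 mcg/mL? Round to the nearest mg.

700 mg

τ/t½ = 60/20 ≈ 3, so f = (1/2)^(60/20) ≈ 0.125000.
Cmin,ss = (D/Vd)·f/(1−f), so D = Cmin,ss·Vd·(1−f)/f.
D = 4 × 25 × (1−f)/f ≈ 4 × 25 × 7.00000 ≈ 700.00 mg.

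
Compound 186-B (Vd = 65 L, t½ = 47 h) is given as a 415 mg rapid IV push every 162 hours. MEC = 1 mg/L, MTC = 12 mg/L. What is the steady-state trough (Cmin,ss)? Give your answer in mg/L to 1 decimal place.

k = ln2/t½ = ln2/47 ≈ 0.014748 h⁻¹; fraction remaining f = e^(−kτ) = e^(−0.014748×162) ≈ 0.0917.
Accumulation ratio R = 1/(1 − f) ≈ 1/0.9083 ≈ 1.1010.
Each bolus raises the concentration by D/Vd = 415/65 ≈ 6.385 mg/L.
Cmax,ss = C₀/(1 − f) ≈ 6.385/0.9083 ≈ 7.030 mg/L.
One interval later, Cmin,ss = Cmax,ss·e^(−kτ) ≈ 7.030 × 0.0917 ≈ 0.645 mg/L.
Trough 0.6 mg/L vs MEC 1 mg/L: subtherapeutic.

0.6 mg/L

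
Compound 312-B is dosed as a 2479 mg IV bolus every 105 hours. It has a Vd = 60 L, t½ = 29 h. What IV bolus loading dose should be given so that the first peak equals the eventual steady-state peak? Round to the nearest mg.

2698 mg

f = (1/2)^(105/29) ≈ 0.081295; accumulation ratio R = 1/(1−f) ≈ 1.08849.
Loading dose to hit Cmax,ss on first dose: D_load = D_maint·R ≈ 2479 × 1.08849 ≈ 2698.37 mg.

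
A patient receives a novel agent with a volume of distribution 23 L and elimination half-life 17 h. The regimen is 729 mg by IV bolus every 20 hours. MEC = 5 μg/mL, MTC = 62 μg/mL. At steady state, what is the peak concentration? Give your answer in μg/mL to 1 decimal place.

56.8 μg/mL

k = ln2/t½ = ln2/17 ≈ 0.040773 h⁻¹; fraction remaining f = e^(−kτ) = e^(−0.040773×20) ≈ 0.4424.
At steady state, accumulation factor R = 1/(1 − e^(−kτ)) ≈ 1.7934.
Single-dose peak C₀ = D/Vd = 729/23 ≈ 31.696 μg/mL.
Steady-state peak Cmax,ss = C₀·R ≈ 31.696 × 1.7934 ≈ 56.844 μg/mL.
Peak 56.8 μg/mL vs MTC 62 μg/mL: below toxic threshold.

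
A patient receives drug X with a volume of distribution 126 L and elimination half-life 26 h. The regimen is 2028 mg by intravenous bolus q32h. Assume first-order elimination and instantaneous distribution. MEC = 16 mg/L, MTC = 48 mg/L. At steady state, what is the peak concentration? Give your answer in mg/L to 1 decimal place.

28.0 mg/L

τ/t½ = 32/26 ≈ 1.2308, so fraction remaining f = (1/2)^(32/26) ≈ 0.4261.
At steady state, accumulation factor R = 1/(1 − e^(−kτ)) ≈ 1.7425.
Each bolus raises the concentration by D/Vd = 2028/126 ≈ 16.095 mg/L.
Steady-state peak Cmax,ss = C₀·R ≈ 16.095 × 1.7425 ≈ 28.046 mg/L.
Peak 28.0 mg/L vs MTC 48 mg/L: below toxic threshold.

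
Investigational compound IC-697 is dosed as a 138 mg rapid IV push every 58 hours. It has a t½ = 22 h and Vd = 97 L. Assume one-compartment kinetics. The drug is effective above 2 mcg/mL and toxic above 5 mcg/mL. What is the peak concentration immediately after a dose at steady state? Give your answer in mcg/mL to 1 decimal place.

τ/t½ = 58/22 ≈ 2.6364, so fraction remaining f = (1/2)^(58/22) ≈ 0.1608.
Accumulation ratio R = 1/(1 − f) ≈ 1/0.8392 ≈ 1.1916.
Single-dose peak C₀ = D/Vd = 138/97 ≈ 1.423 mcg/mL.
Steady-state peak Cmax,ss = C₀·R ≈ 1.423 × 1.1916 ≈ 1.696 mcg/mL.
Peak 1.7 mcg/mL vs MTC 5 mcg/mL: below toxic threshold.

1.7 mcg/mL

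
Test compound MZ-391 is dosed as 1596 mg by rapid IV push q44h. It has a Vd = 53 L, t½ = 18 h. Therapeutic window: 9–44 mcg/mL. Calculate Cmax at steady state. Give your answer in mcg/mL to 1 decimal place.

τ/t½ = 44/18 ≈ 2.4444, so fraction remaining f = (1/2)^(44/18) ≈ 0.1837.
At steady state, accumulation factor R = 1/(1 − e^(−kτ)) ≈ 1.2250.
Each bolus raises the concentration by D/Vd = 1596/53 ≈ 30.113 mcg/mL.
Steady-state peak Cmax,ss = C₀·R ≈ 30.113 × 1.2250 ≈ 36.888 mcg/mL.
Peak 36.9 mcg/mL vs MTC 44 mcg/mL: below toxic threshold.

36.9 mcg/mL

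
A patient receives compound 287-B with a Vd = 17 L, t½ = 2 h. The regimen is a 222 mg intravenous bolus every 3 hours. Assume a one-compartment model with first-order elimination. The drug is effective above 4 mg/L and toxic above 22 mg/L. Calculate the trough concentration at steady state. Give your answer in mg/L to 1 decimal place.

7.1 mg/L

Over one 3-h interval, 3/2 ≈ 1.5 half-lives elapse, leaving f ≈ 0.3536 of each dose.
Single-dose peak C₀ = D/Vd = 222/17 ≈ 13.059 mg/L.
Steady-state trough Cmin,ss = C₀·f/(1−f) ≈ 13.059 × 0.3536/0.6464 ≈ 7.144 mg/L.
Trough 7.1 mg/L vs MEC 4 mg/L: adequate.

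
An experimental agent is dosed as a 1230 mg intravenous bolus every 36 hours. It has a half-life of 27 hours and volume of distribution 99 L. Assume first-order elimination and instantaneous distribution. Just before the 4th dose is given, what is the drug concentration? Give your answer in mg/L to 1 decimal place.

f = (1/2)^(τ/t½) = (1/2)^(36/27) ≈ 0.3969.
C₀ = D/Vd = 1230/99 ≈ 12.424 mg/L.
Before the 4th dose, 3 doses have been given. Superposition: Cmin = C₀·(f + f² + … + f^3).
≈ 12.424 × (0.3969 + 0.1575 + 0.0625) ≈ 12.424 × 0.6169 ≈ 7.664 mg/L.

7.7 mg/L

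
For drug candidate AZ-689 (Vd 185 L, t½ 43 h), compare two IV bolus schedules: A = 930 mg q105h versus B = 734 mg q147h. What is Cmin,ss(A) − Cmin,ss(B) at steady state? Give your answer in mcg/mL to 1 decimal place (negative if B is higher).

0.7 mcg/mL

Regimen A: f = (1/2)^(105/43) ≈ 0.1840; Cmin,ss = (930/185)·f/(1−f) ≈ 1.134 mcg/mL.
Regimen B: f = (1/2)^(147/43) ≈ 0.0935; Cmin,ss = (734/185)·f/(1−f) ≈ 0.409 mcg/mL.
Difference ≈ 1.134 − 0.409 ≈ 0.725 mcg/mL.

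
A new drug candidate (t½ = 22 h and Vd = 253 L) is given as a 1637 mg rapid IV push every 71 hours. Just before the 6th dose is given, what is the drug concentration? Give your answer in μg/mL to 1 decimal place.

f = (1/2)^(τ/t½) = (1/2)^(71/22) ≈ 0.1068.
C₀ = D/Vd = 1637/253 ≈ 6.470 μg/mL.
Before the 6th dose, 5 doses have been given. Superposition: Cmin = C₀·(f + f² + … + f^5).
≈ 6.470 × (0.1068 + 0.0114 + 0.0012 + 0.0001 + 0.0000) ≈ 6.470 × 0.1195 ≈ 0.773 μg/mL.

0.8 μg/mL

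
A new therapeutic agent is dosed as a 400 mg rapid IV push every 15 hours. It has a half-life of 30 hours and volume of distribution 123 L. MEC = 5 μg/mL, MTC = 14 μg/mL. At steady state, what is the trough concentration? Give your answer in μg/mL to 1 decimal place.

7.9 μg/mL

Over one 15-h interval, 15/30 ≈ 0.5 half-lives elapse, leaving f ≈ 0.7071 of each dose.
At steady state, accumulation factor R = 1/(1 − e^(−kτ)) ≈ 3.4141.
Each bolus raises the concentration by D/Vd = 400/123 ≈ 3.252 μg/mL.
Cmax,ss = C₀/(1 − f) ≈ 3.252/0.2929 ≈ 11.103 μg/mL.
One interval later, Cmin,ss = Cmax,ss·e^(−kτ) ≈ 11.103 × 0.7071 ≈ 7.851 μg/mL.
Trough 7.9 μg/mL vs MEC 5 μg/mL: adequate.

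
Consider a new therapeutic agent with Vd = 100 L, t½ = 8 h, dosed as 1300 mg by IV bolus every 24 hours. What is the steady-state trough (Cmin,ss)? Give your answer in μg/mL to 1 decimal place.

The dosing interval is 3 half-lives, so f = 2^(−3) = 0.125.
Accumulation ratio R = 1/(1 − f) = 1/0.875 = 8/7.
Single-dose peak C₀ = D/Vd = 1300/100 = 13 μg/mL.
Steady-state peak Cmax,ss = C₀·R = 13 × 8/7 ≈ 14.857 μg/mL.
Steady-state trough Cmin,ss = Cmax,ss·f ≈ 14.857 × 0.125 ≈ 1.857 μg/mL.

1.9 μg/mL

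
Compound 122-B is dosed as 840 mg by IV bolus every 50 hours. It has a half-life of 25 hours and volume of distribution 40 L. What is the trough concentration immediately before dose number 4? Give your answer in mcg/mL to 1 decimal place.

6.9 mcg/mL

f = (1/2)^(τ/t½) = (1/2)^(50/25) ≈ 0.2500.
C₀ = D/Vd = 840/40 ≈ 21.000 mcg/mL.
Before the 4th dose, 3 doses have been given. Superposition: Cmin = C₀·(f + f² + … + f^3).
≈ 21.000 × (0.2500 + 0.0625 + 0.0156) ≈ 21.000 × 0.3281 ≈ 6.890 mcg/mL.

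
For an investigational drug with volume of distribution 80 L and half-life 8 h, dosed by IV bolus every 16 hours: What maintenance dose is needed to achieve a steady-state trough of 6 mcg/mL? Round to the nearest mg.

τ/t½ = 16/8 ≈ 2, so f = (1/2)^(16/8) ≈ 0.250000.
Cmin,ss = (D/Vd)·f/(1−f), so D = Cmin,ss·Vd·(1−f)/f.
D = 6 × 80 × (1−f)/f ≈ 6 × 80 × 3.00000 ≈ 1440.00 mg.

1440 mg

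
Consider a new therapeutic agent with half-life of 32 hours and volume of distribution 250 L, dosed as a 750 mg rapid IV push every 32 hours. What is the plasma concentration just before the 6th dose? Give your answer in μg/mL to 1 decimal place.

2.9 μg/mL

f = (1/2)^(τ/t½) = (1/2)^(32/32) ≈ 0.5000.
C₀ = D/Vd = 750/250 ≈ 3.000 μg/mL.
Before the 6th dose, 5 doses have been given. Superposition: Cmin = C₀·(f + f² + … + f^5).
≈ 3.000 × (0.5000 + 0.2500 + 0.1250 + 0.0625 + 0.0313) ≈ 3.000 × 0.9688 ≈ 2.906 μg/mL.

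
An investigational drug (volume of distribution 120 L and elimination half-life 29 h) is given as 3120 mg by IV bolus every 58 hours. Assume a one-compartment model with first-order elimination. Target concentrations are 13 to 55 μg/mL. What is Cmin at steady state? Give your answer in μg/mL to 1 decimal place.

8.7 μg/mL

The dosing interval is 2 half-lives, so f = 2^(−2) = 0.25.
At steady state, R = 1/(1 − 0.25) = 4/3.
Single-dose peak C₀ = D/Vd = 3120/120 = 26 μg/mL.
Steady-state peak Cmax,ss = C₀·R = 26 × 4/3 ≈ 34.667 μg/mL.
Steady-state trough Cmin,ss = Cmax,ss·f ≈ 34.667 × 0.25 ≈ 8.667 μg/mL.
Trough 8.7 μg/mL vs MEC 13 μg/mL: subtherapeutic.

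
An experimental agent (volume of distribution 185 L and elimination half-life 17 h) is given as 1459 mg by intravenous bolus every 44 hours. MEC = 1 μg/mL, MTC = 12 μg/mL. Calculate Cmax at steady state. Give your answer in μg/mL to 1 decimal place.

9.5 μg/mL

Over one 44-h interval, 44/17 ≈ 2.5882 half-lives elapse, leaving f ≈ 0.1663 of each dose.
Accumulation ratio R = 1/(1 − f) ≈ 1/0.8337 ≈ 1.1995.
Each bolus raises the concentration by D/Vd = 1459/185 ≈ 7.886 μg/mL.
Steady-state peak Cmax,ss = C₀·R ≈ 7.886 × 1.1995 ≈ 9.459 μg/mL.
Peak 9.5 μg/mL vs MTC 12 μg/mL: below toxic threshold.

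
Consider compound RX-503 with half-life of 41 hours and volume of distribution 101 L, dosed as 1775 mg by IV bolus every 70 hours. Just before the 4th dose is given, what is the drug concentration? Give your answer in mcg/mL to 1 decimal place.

f = (1/2)^(τ/t½) = (1/2)^(70/41) ≈ 0.3062.
C₀ = D/Vd = 1775/101 ≈ 17.574 mcg/mL.
Before the 4th dose, 3 doses have been given. Superposition: Cmin = C₀·(f + f² + … + f^3).
≈ 17.574 × (0.3062 + 0.0938 + 0.0287) ≈ 17.574 × 0.4287 ≈ 7.534 mcg/mL.

7.5 mcg/mL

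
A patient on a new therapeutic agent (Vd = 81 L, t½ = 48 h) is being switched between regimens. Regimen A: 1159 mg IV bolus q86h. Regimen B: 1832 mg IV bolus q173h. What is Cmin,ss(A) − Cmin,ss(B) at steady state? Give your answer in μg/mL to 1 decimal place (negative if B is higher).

Regimen A: f = (1/2)^(86/48) ≈ 0.2888; Cmin,ss = (1159/81)·f/(1−f) ≈ 5.810 μg/mL.
Regimen B: f = (1/2)^(173/48) ≈ 0.0822; Cmin,ss = (1832/81)·f/(1−f) ≈ 2.026 μg/mL.
Difference ≈ 5.810 − 2.026 ≈ 3.784 μg/mL.

3.8 μg/mL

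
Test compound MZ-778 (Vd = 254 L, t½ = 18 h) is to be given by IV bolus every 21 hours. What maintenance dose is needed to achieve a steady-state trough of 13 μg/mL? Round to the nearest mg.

4111 mg

τ/t½ = 21/18 ≈ 1.1667, so f = (1/2)^(21/18) ≈ 0.445449.
Cmin,ss = (D/Vd)·f/(1−f), so D = Cmin,ss·Vd·(1−f)/f.
D = 13 × 254 × (1−f)/f ≈ 13 × 254 × 1.24493 ≈ 4110.76 mg.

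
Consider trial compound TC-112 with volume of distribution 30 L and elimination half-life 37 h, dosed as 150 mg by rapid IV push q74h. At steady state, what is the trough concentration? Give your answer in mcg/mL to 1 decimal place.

1.7 mcg/mL

The dosing interval is 2 half-lives, so f = 2^(−2) = 0.25.
Accumulation ratio R = 1/(1 − f) = 1/0.75 = 4/3.
Single-dose peak C₀ = D/Vd = 150/30 = 5 mcg/mL.
Steady-state peak Cmax,ss = C₀·R = 5 × 4/3 ≈ 6.667 mcg/mL.
Steady-state trough Cmin,ss = Cmax,ss·f ≈ 6.667 × 0.25 ≈ 1.667 mcg/mL.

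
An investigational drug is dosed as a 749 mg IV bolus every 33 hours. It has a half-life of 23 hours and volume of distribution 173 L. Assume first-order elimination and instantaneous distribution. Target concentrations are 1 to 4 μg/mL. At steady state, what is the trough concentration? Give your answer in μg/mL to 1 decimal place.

τ/t½ = 33/23 ≈ 1.4348, so fraction remaining f = (1/2)^(33/23) ≈ 0.3699.
At steady state, accumulation factor R = 1/(1 − e^(−kτ)) ≈ 1.5870.
Each bolus raises the concentration by D/Vd = 749/173 ≈ 4.329 μg/mL.
Cmax,ss = C₀/(1 − f) ≈ 4.329/0.6301 ≈ 6.870 μg/mL.
Steady-state trough Cmin,ss = Cmax,ss·f ≈ 6.870 × 0.3699 ≈ 2.541 μg/mL.
Trough 2.5 μg/mL vs MEC 1 μg/mL: adequate.

2.5 μg/mL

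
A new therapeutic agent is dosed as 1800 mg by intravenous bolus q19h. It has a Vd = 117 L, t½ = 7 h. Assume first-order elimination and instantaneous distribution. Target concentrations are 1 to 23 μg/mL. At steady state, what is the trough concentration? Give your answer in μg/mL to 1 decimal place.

2.8 μg/mL

k = ln2/t½ = ln2/7 ≈ 0.099021 h⁻¹; fraction remaining f = e^(−kτ) = e^(−0.099021×19) ≈ 0.1524.
Each bolus raises the concentration by D/Vd = 1800/117 ≈ 15.385 μg/mL.
Steady-state trough Cmin,ss = C₀·f/(1−f) ≈ 15.385 × 0.1524/0.8476 ≈ 2.766 μg/mL.
Trough 2.8 μg/mL vs MEC 1 μg/mL: adequate.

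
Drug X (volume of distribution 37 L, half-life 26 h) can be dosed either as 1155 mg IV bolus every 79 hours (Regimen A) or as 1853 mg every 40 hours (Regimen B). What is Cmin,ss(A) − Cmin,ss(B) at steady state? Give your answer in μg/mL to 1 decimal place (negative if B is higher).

Regimen A: f = (1/2)^(79/26) ≈ 0.1217; Cmin,ss = (1155/37)·f/(1−f) ≈ 4.325 μg/mL.
Regimen B: f = (1/2)^(40/26) ≈ 0.3443; Cmin,ss = (1853/37)·f/(1−f) ≈ 26.297 μg/mL.
Difference ≈ 4.325 − 26.297 ≈ -21.972 μg/mL.

-22.0 μg/mL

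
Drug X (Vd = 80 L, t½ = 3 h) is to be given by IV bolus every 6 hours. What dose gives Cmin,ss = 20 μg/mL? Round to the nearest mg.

4800 mg

τ/t½ = 6/3 ≈ 2, so f = (1/2)^(6/3) ≈ 0.250000.
Cmin,ss = (D/Vd)·f/(1−f), so D = Cmin,ss·Vd·(1−f)/f.
D = 20 × 80 × (1−f)/f ≈ 20 × 80 × 3.00000 ≈ 4800.00 mg.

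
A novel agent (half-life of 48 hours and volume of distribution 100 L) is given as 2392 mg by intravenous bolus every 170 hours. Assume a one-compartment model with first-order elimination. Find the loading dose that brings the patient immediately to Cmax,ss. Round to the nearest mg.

f = (1/2)^(170/48) ≈ 0.085872; accumulation ratio R = 1/(1−f) ≈ 1.09394.
Loading dose to hit Cmax,ss on first dose: D_load = D_maint·R ≈ 2392 × 1.09394 ≈ 2616.70 mg.

2617 mg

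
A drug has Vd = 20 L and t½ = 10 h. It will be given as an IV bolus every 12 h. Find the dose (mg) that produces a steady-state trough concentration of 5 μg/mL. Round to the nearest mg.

τ/t½ = 12/10 ≈ 1.2, so f = (1/2)^(12/10) ≈ 0.435275.
Cmin,ss = (D/Vd)·f/(1−f), so D = Cmin,ss·Vd·(1−f)/f.
D = 5 × 20 × (1−f)/f ≈ 5 × 20 × 1.29740 ≈ 129.74 mg.

130 mg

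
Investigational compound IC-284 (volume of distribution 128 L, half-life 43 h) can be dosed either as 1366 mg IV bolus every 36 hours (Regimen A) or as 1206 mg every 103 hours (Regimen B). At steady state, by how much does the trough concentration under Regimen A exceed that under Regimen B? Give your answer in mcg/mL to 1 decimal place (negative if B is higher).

Regimen A: f = (1/2)^(36/43) ≈ 0.5597; Cmin,ss = (1366/128)·f/(1−f) ≈ 13.566 mcg/mL.
Regimen B: f = (1/2)^(103/43) ≈ 0.1901; Cmin,ss = (1206/128)·f/(1−f) ≈ 2.212 mcg/mL.
Difference ≈ 13.566 − 2.212 ≈ 11.354 mcg/mL.

11.4 mcg/mL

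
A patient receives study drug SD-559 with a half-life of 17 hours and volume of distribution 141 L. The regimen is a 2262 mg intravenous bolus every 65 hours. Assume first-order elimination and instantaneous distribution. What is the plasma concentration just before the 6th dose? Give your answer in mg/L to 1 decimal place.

1.2 mg/L

f = (1/2)^(τ/t½) = (1/2)^(65/17) ≈ 0.0706.
C₀ = D/Vd = 2262/141 ≈ 16.043 mg/L.
Before the 6th dose, 5 doses have been given. Superposition: Cmin = C₀·(f + f² + … + f^5).
≈ 16.043 × (0.0706 + 0.0050 + 0.0004 + 0.0000 + 0.0000) ≈ 16.043 × 0.0760 ≈ 1.219 mg/L.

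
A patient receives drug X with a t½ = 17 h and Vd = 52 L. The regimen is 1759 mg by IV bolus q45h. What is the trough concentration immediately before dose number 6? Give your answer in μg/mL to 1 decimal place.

f = (1/2)^(τ/t½) = (1/2)^(45/17) ≈ 0.1596.
C₀ = D/Vd = 1759/52 ≈ 33.827 μg/mL.
Before the 6th dose, 5 doses have been given. Superposition: Cmin = C₀·(f + f² + … + f^5).
≈ 33.827 × (0.1596 + 0.0255 + 0.0041 + 0.0006 + 0.0001) ≈ 33.827 × 0.1899 ≈ 6.424 μg/mL.

6.4 μg/mL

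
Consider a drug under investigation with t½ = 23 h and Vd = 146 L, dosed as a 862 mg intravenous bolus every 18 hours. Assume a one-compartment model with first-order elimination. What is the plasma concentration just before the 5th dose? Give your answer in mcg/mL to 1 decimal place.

7.3 mcg/mL

f = (1/2)^(τ/t½) = (1/2)^(18/23) ≈ 0.5813.
C₀ = D/Vd = 862/146 ≈ 5.904 mcg/mL.
Before the 5th dose, 4 doses have been given. Superposition: Cmin = C₀·(f + f² + … + f^4).
≈ 5.904 × (0.5813 + 0.3379 + 0.1964 + 0.1142) ≈ 5.904 × 1.2298 ≈ 7.261 mcg/mL.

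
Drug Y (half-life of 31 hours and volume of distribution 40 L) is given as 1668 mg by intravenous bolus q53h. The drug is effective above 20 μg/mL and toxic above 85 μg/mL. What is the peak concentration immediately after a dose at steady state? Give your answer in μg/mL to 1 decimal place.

60.1 μg/mL

Over one 53-h interval, 53/31 ≈ 1.7097 half-lives elapse, leaving f ≈ 0.3057 of each dose.
At steady state, accumulation factor R = 1/(1 − e^(−kτ)) ≈ 1.4403.
Each bolus raises the concentration by D/Vd = 1668/40 ≈ 41.700 μg/mL.
Steady-state peak Cmax,ss = C₀·R ≈ 41.700 × 1.4403 ≈ 60.061 μg/mL.
Peak 60.1 μg/mL vs MTC 85 μg/mL: below toxic threshold.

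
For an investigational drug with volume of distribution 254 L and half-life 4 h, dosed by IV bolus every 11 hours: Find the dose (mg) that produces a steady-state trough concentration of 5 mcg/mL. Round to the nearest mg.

τ/t½ = 11/4 ≈ 2.75, so f = (1/2)^(11/4) ≈ 0.148651.
Cmin,ss = (D/Vd)·f/(1−f), so D = Cmin,ss·Vd·(1−f)/f.
D = 5 × 254 × (1−f)/f ≈ 5 × 254 × 5.72717 ≈ 7273.51 mg.

7274 mg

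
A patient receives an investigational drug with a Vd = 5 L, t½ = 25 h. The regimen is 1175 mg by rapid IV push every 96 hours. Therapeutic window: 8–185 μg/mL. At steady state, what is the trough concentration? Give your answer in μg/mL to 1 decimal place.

17.6 μg/mL

k = ln2/t½ = ln2/25 ≈ 0.027726 h⁻¹; fraction remaining f = e^(−kτ) = e^(−0.027726×96) ≈ 0.0698.
At steady state, accumulation factor R = 1/(1 − e^(−kτ)) ≈ 1.0750.
Each bolus raises the concentration by D/Vd = 1175/5 ≈ 235.000 μg/mL.
Steady-state peak Cmax,ss = C₀·R ≈ 235.000 × 1.0750 ≈ 252.625 μg/mL.
Steady-state trough Cmin,ss = Cmax,ss·f ≈ 252.625 × 0.0698 ≈ 17.633 μg/mL.
Trough 17.6 μg/mL vs MEC 8 μg/mL: adequate.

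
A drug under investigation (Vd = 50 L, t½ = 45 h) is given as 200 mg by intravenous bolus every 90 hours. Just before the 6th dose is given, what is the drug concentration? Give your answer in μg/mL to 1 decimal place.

f = (1/2)^(τ/t½) = (1/2)^(90/45) ≈ 0.2500.
C₀ = D/Vd = 200/50 ≈ 4.000 μg/mL.
Before the 6th dose, 5 doses have been given. Superposition: Cmin = C₀·(f + f² + … + f^5).
≈ 4.000 × (0.2500 + 0.0625 + 0.0156 + 0.0039 + 0.0010) ≈ 4.000 × 0.3330 ≈ 1.332 μg/mL.

1.3 μg/mL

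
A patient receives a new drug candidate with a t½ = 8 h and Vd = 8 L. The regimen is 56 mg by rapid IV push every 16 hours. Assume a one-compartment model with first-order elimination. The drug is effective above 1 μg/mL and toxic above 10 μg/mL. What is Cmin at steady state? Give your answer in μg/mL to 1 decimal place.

2.3 μg/mL

τ = 16 h = 2 half-lives, so f = (1/2)^2 = 0.25.
At steady state, R = 1/(1 − 0.25) = 4/3.
Single-dose peak C₀ = D/Vd = 56/8 = 7 μg/mL.
Steady-state peak Cmax,ss = C₀·R = 7 × 4/3 ≈ 9.333 μg/mL.
Steady-state trough Cmin,ss = Cmax,ss·f ≈ 9.333 × 0.25 ≈ 2.333 μg/mL.
Trough 2.3 μg/mL vs MEC 1 μg/mL: adequate.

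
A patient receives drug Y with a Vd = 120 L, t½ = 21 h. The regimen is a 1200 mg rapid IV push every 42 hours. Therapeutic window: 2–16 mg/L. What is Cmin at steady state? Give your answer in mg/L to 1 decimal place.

3.3 mg/L

The dosing interval is 2 half-lives, so f = 2^(−2) = 0.25.
Accumulation ratio R = 1/(1 − f) = 1/0.75 = 4/3.
Single-dose peak C₀ = D/Vd = 1200/120 = 10 mg/L.
Steady-state peak Cmax,ss = C₀·R = 10 × 4/3 ≈ 13.333 mg/L.
Steady-state trough Cmin,ss = Cmax,ss·f ≈ 13.333 × 0.25 ≈ 3.333 mg/L.
Trough 3.3 mg/L vs MEC 2 mg/L: adequate.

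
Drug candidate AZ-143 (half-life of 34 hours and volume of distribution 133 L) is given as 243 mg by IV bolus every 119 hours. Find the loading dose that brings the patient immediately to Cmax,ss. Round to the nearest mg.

f = (1/2)^(119/34) ≈ 0.088388; accumulation ratio R = 1/(1−f) ≈ 1.09696.
Loading dose to hit Cmax,ss on first dose: D_load = D_maint·R ≈ 243 × 1.09696 ≈ 266.56 mg.

267 mg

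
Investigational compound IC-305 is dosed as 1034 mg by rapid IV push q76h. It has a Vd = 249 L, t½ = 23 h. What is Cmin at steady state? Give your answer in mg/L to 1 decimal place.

0.5 mg/L

τ/t½ = 76/23 ≈ 3.3043, so fraction remaining f = (1/2)^(76/23) ≈ 0.1012.
Each bolus raises the concentration by D/Vd = 1034/249 ≈ 4.153 mg/L.
Steady-state trough Cmin,ss = C₀·f/(1−f) ≈ 4.153 × 0.1012/0.8988 ≈ 0.468 mg/L.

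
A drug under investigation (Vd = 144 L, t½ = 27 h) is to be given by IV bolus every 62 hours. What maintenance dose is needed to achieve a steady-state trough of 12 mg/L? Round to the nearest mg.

6760 mg

τ/t½ = 62/27 ≈ 2.2963, so f = (1/2)^(62/27) ≈ 0.203585.
Cmin,ss = (D/Vd)·f/(1−f), so D = Cmin,ss·Vd·(1−f)/f.
D = 12 × 144 × (1−f)/f ≈ 12 × 144 × 3.91195 ≈ 6759.85 mg.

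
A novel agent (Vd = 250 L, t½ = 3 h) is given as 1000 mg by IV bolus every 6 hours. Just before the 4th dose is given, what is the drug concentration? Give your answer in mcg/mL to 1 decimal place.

f = (1/2)^(τ/t½) = (1/2)^(6/3) ≈ 0.2500.
C₀ = D/Vd = 1000/250 ≈ 4.000 mcg/mL.
Before the 4th dose, 3 doses have been given. Superposition: Cmin = C₀·(f + f² + … + f^3).
≈ 4.000 × (0.2500 + 0.0625 + 0.0156) ≈ 4.000 × 0.3281 ≈ 1.312 mcg/mL.

1.3 mcg/mL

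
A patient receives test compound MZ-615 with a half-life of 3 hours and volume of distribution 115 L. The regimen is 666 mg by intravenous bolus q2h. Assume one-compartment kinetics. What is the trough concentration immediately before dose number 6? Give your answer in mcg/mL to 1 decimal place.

f = (1/2)^(τ/t½) = (1/2)^(2/3) ≈ 0.6300.
C₀ = D/Vd = 666/115 ≈ 5.791 mcg/mL.
Before the 6th dose, 5 doses have been given. Superposition: Cmin = C₀·(f + f² + … + f^5).
≈ 5.791 × (0.6300 + 0.3969 + 0.2500 + 0.1575 + 0.0992) ≈ 5.791 × 1.5336 ≈ 8.881 mcg/mL.

8.9 mcg/mL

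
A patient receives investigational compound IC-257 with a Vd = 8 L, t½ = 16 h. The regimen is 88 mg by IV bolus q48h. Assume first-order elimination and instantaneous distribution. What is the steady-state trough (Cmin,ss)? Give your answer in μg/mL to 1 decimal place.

τ = 48 h = 3 half-lives, so f = (1/2)^3 = 0.125.
At steady state, R = 1/(1 − 0.125) = 8/7.
Single-dose peak C₀ = D/Vd = 88/8 = 11 μg/mL.
Steady-state peak Cmax,ss = C₀·R = 11 × 8/7 ≈ 12.571 μg/mL.
Steady-state trough Cmin,ss = Cmax,ss·f ≈ 12.571 × 0.125 ≈ 1.571 μg/mL.

1.6 μg/mL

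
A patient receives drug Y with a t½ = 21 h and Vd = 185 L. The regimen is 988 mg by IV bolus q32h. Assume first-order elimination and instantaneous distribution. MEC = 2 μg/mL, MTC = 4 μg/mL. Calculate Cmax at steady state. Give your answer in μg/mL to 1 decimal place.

8.2 μg/mL

k = ln2/t½ = ln2/21 ≈ 0.033007 h⁻¹; fraction remaining f = e^(−kτ) = e^(−0.033007×32) ≈ 0.3478.
Accumulation ratio R = 1/(1 − f) ≈ 1/0.6522 ≈ 1.5333.
Single-dose peak C₀ = D/Vd = 988/185 ≈ 5.341 μg/mL.
Steady-state peak Cmax,ss = C₀·R ≈ 5.341 × 1.5333 ≈ 8.189 μg/mL.
Peak 8.2 μg/mL vs MTC 4 μg/mL: exceeds toxic threshold.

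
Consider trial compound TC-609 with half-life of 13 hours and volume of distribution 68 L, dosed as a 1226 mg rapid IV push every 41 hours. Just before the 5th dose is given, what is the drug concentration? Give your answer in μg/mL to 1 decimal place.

f = (1/2)^(τ/t½) = (1/2)^(41/13) ≈ 0.1124.
C₀ = D/Vd = 1226/68 ≈ 18.029 μg/mL.
Before the 5th dose, 4 doses have been given. Superposition: Cmin = C₀·(f + f² + … + f^4).
≈ 18.029 × (0.1124 + 0.0126 + 0.0014 + 0.0002) ≈ 18.029 × 0.1266 ≈ 2.282 μg/mL.

2.3 μg/mL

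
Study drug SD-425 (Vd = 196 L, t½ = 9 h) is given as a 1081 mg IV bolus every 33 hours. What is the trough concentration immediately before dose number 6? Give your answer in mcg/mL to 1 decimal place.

0.5 mcg/mL

f = (1/2)^(τ/t½) = (1/2)^(33/9) ≈ 0.0787.
C₀ = D/Vd = 1081/196 ≈ 5.515 mcg/mL.
Before the 6th dose, 5 doses have been given. Superposition: Cmin = C₀·(f + f² + … + f^5).
≈ 5.515 × (0.0787 + 0.0062 + 0.0005 + 0.0000 + 0.0000) ≈ 5.515 × 0.0854 ≈ 0.471 mcg/mL.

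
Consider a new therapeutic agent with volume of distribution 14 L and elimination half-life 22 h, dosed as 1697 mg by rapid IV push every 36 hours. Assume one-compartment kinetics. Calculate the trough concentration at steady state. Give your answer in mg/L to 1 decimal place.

Over one 36-h interval, 36/22 ≈ 1.6364 half-lives elapse, leaving f ≈ 0.3217 of each dose.
Single-dose peak C₀ = D/Vd = 1697/14 ≈ 121.214 mg/L.
Steady-state trough Cmin,ss = C₀·f/(1−f) ≈ 121.214 × 0.3217/0.6783 ≈ 57.489 mg/L.

57.5 mg/L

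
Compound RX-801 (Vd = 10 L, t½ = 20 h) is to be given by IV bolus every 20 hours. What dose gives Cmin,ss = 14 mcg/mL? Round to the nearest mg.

τ/t½ = 20/20 ≈ 1, so f = (1/2)^(20/20) ≈ 0.500000.
Cmin,ss = (D/Vd)·f/(1−f), so D = Cmin,ss·Vd·(1−f)/f.
D = 14 × 10 × (1−f)/f ≈ 14 × 10 × 1.00000 ≈ 140.00 mg.

140 mg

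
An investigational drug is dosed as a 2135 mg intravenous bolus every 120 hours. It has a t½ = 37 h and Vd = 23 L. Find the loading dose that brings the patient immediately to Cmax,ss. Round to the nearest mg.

f = (1/2)^(120/37) ≈ 0.105605; accumulation ratio R = 1/(1−f) ≈ 1.11807.
Loading dose to hit Cmax,ss on first dose: D_load = D_maint·R ≈ 2135 × 1.11807 ≈ 2387.08 mg.

2387 mg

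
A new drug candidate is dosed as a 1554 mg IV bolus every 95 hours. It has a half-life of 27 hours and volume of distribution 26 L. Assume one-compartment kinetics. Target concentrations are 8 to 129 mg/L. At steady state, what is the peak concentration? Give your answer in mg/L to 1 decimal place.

k = ln2/t½ = ln2/27 ≈ 0.025672 h⁻¹; fraction remaining f = e^(−kτ) = e^(−0.025672×95) ≈ 0.0873.
At steady state, accumulation factor R = 1/(1 − e^(−kτ)) ≈ 1.0957.
Single-dose peak C₀ = D/Vd = 1554/26 ≈ 59.769 mg/L.
Steady-state peak Cmax,ss = C₀·R ≈ 59.769 × 1.0957 ≈ 65.489 mg/L.
Peak 65.5 mg/L vs MTC 129 mg/L: below toxic threshold.

65.5 mg/L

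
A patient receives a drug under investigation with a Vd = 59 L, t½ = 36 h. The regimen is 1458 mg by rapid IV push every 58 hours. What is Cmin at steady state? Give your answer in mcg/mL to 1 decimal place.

12.0 mcg/mL

τ/t½ = 58/36 ≈ 1.6111, so fraction remaining f = (1/2)^(58/36) ≈ 0.3273.
At steady state, accumulation factor R = 1/(1 − e^(−kτ)) ≈ 1.4865.
Each bolus raises the concentration by D/Vd = 1458/59 ≈ 24.712 mcg/mL.
Cmax,ss = C₀/(1 − f) ≈ 24.712/0.6727 ≈ 36.736 mcg/mL.
Steady-state trough Cmin,ss = Cmax,ss·f ≈ 36.736 × 0.3273 ≈ 12.024 mcg/mL.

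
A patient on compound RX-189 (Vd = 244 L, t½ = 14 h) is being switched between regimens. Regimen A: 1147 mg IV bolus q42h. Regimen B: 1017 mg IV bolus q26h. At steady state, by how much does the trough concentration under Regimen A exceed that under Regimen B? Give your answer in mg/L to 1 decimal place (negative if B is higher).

Regimen A: f = (1/2)^(42/14) ≈ 0.1250; Cmin,ss = (1147/244)·f/(1−f) ≈ 0.672 mg/L.
Regimen B: f = (1/2)^(26/14) ≈ 0.2760; Cmin,ss = (1017/244)·f/(1−f) ≈ 1.589 mg/L.
Difference ≈ 0.672 − 1.589 ≈ -0.917 mg/L.

-0.9 mg/L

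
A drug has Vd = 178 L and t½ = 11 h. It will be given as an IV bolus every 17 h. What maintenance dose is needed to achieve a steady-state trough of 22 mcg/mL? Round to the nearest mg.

τ/t½ = 17/11 ≈ 1.5455, so f = (1/2)^(17/11) ≈ 0.342588.
Cmin,ss = (D/Vd)·f/(1−f), so D = Cmin,ss·Vd·(1−f)/f.
D = 22 × 178 × (1−f)/f ≈ 22 × 178 × 1.91896 ≈ 7514.65 mg.

7515 mg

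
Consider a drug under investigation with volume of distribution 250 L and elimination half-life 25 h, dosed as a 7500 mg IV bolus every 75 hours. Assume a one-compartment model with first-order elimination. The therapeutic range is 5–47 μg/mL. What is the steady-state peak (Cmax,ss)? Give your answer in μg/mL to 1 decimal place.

34.3 μg/mL

τ = 75 h = 3 half-lives, so f = (1/2)^3 = 0.125.
Accumulation ratio R = 1/(1 − f) = 1/0.875 = 8/7.
Single-dose peak C₀ = D/Vd = 7500/250 = 30 μg/mL.
Steady-state peak Cmax,ss = C₀·R = 30 × 8/7 ≈ 34.286 μg/mL.
Peak 34.3 μg/mL vs MTC 47 μg/mL: below toxic threshold.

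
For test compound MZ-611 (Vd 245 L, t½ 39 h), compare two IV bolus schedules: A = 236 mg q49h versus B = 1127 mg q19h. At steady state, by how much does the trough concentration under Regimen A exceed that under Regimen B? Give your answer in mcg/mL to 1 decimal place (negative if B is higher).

Regimen A: f = (1/2)^(49/39) ≈ 0.4186; Cmin,ss = (236/245)·f/(1−f) ≈ 0.694 mcg/mL.
Regimen B: f = (1/2)^(19/39) ≈ 0.7134; Cmin,ss = (1127/245)·f/(1−f) ≈ 11.450 mcg/mL.
Difference ≈ 0.694 − 11.450 ≈ -10.756 mcg/mL.

-10.8 mcg/mL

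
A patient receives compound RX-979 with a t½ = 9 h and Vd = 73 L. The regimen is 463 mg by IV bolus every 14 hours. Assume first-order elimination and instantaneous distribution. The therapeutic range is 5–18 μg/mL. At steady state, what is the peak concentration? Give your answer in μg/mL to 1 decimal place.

τ/t½ = 14/9 ≈ 1.5556, so fraction remaining f = (1/2)^(14/9) ≈ 0.3402.
At steady state, accumulation factor R = 1/(1 − e^(−kτ)) ≈ 1.5156.
Single-dose peak C₀ = D/Vd = 463/73 ≈ 6.342 μg/mL.
Steady-state peak Cmax,ss = C₀·R ≈ 6.342 × 1.5156 ≈ 9.612 μg/mL.
Peak 9.6 μg/mL vs MTC 18 μg/mL: below toxic threshold.

9.6 μg/mL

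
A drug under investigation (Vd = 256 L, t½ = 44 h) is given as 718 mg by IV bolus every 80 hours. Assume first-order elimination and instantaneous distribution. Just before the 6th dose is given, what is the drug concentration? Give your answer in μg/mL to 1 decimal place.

1.1 μg/mL

f = (1/2)^(τ/t½) = (1/2)^(80/44) ≈ 0.2836.
C₀ = D/Vd = 718/256 ≈ 2.805 μg/mL.
Before the 6th dose, 5 doses have been given. Superposition: Cmin = C₀·(f + f² + … + f^5).
≈ 2.805 × (0.2836 + 0.0804 + 0.0228 + 0.0065 + 0.0018) ≈ 2.805 × 0.3951 ≈ 1.108 μg/mL.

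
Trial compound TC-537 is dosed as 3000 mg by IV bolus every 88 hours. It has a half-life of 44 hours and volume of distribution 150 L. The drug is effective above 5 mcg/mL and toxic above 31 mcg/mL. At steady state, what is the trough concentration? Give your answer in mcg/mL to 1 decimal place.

6.7 mcg/mL

τ = 88 h = 2 half-lives, so f = (1/2)^2 = 0.25.
Accumulation ratio R = 1/(1 − f) = 1/0.75 = 4/3.
Single-dose peak C₀ = D/Vd = 3000/150 = 20 mcg/mL.
Steady-state peak Cmax,ss = C₀·R = 20 × 4/3 ≈ 26.667 mcg/mL.
Steady-state trough Cmin,ss = Cmax,ss·f ≈ 26.667 × 0.25 ≈ 6.667 mcg/mL.
Trough 6.7 mcg/mL vs MEC 5 mcg/mL: adequate.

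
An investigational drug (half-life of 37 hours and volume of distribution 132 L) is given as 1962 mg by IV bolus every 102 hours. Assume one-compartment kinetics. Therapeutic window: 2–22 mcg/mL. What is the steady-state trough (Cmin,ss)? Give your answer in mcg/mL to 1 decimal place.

2.6 mcg/mL

τ/t½ = 102/37 ≈ 2.7568, so fraction remaining f = (1/2)^(102/37) ≈ 0.1480.
At steady state, accumulation factor R = 1/(1 − e^(−kτ)) ≈ 1.1737.
Each bolus raises the concentration by D/Vd = 1962/132 ≈ 14.864 mcg/mL.
Cmax,ss = C₀/(1 − f) ≈ 14.864/0.8520 ≈ 17.446 mcg/mL.
One interval later, Cmin,ss = Cmax,ss·e^(−kτ) ≈ 17.446 × 0.1480 ≈ 2.582 mcg/mL.
Trough 2.6 mcg/mL vs MEC 2 mcg/mL: adequate.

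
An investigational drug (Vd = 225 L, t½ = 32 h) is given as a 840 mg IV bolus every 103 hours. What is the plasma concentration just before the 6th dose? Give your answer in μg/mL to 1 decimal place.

0.4 μg/mL

f = (1/2)^(τ/t½) = (1/2)^(103/32) ≈ 0.1074.
C₀ = D/Vd = 840/225 ≈ 3.733 μg/mL.
Before the 6th dose, 5 doses have been given. Superposition: Cmin = C₀·(f + f² + … + f^5).
≈ 3.733 × (0.1074 + 0.0115 + 0.0012 + 0.0001 + 0.0000) ≈ 3.733 × 0.1202 ≈ 0.449 μg/mL.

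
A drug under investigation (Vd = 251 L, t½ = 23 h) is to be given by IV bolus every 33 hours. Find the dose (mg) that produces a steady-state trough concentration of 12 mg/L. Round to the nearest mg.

τ/t½ = 33/23 ≈ 1.4348, so f = (1/2)^(33/23) ≈ 0.369903.
Cmin,ss = (D/Vd)·f/(1−f), so D = Cmin,ss·Vd·(1−f)/f.
D = 12 × 251 × (1−f)/f ≈ 12 × 251 × 1.70341 ≈ 5130.67 mg.

5131 mg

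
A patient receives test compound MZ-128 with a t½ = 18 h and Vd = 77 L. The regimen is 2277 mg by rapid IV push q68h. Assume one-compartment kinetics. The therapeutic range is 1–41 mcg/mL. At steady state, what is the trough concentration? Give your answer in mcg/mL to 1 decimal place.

2.3 mcg/mL

k = ln2/t½ = ln2/18 ≈ 0.038508 h⁻¹; fraction remaining f = e^(−kτ) = e^(−0.038508×68) ≈ 0.0729.
Single-dose peak C₀ = D/Vd = 2277/77 ≈ 29.571 mcg/mL.
Steady-state trough Cmin,ss = C₀·f/(1−f) ≈ 29.571 × 0.0729/0.9271 ≈ 2.325 mcg/mL.
Trough 2.3 mcg/mL vs MEC 1 mcg/mL: adequate.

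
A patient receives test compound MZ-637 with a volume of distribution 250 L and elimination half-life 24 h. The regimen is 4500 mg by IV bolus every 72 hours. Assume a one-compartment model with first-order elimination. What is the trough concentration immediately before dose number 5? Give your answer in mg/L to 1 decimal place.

2.6 mg/L

f = (1/2)^(τ/t½) = (1/2)^(72/24) ≈ 0.1250.
C₀ = D/Vd = 4500/250 ≈ 18.000 mg/L.
Before the 5th dose, 4 doses have been given. Superposition: Cmin = C₀·(f + f² + … + f^4).
≈ 18.000 × (0.1250 + 0.0156 + 0.0020 + 0.0002) ≈ 18.000 × 0.1428 ≈ 2.570 mg/L.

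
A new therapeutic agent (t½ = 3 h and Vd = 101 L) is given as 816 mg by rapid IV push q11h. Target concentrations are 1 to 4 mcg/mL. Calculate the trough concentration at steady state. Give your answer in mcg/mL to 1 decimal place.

k = ln2/t½ = ln2/3 ≈ 0.231049 h⁻¹; fraction remaining f = e^(−kτ) = e^(−0.231049×11) ≈ 0.0787.
Single-dose peak C₀ = D/Vd = 816/101 ≈ 8.079 mcg/mL.
Steady-state trough Cmin,ss = C₀·f/(1−f) ≈ 8.079 × 0.0787/0.9213 ≈ 0.690 mcg/mL.
Trough 0.7 mcg/mL vs MEC 1 mcg/mL: subtherapeutic.

0.7 mcg/mL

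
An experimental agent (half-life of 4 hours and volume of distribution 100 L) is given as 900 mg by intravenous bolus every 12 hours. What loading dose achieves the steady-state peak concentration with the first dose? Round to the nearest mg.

1029 mg

f = (1/2)^(12/4) ≈ 0.125000; accumulation ratio R = 1/(1−f) ≈ 1.14286.
Loading dose to hit Cmax,ss on first dose: D_load = D_maint·R ≈ 900 × 1.14286 ≈ 1028.57 mg.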